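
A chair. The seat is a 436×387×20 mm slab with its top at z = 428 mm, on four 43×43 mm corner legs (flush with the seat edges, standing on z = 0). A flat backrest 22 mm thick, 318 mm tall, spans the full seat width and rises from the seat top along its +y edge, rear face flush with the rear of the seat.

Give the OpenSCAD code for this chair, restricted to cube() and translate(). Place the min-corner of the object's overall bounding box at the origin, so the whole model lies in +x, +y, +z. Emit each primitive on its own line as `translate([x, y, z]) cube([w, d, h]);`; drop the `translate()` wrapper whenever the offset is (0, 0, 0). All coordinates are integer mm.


// leg_h = 428 - 20 = 408
translate([0, 0, 408]) cube([436, 387, 20]);
cube([43, 43, 408]);
translate([393, 0, 0]) cube([43, 43, 408]);
translate([0, 344, 0]) cube([43, 43, 408]);
translate([393, 344, 0]) cube([43, 43, 408]);
translate([0, 365, 428]) cube([436, 22, 318]);


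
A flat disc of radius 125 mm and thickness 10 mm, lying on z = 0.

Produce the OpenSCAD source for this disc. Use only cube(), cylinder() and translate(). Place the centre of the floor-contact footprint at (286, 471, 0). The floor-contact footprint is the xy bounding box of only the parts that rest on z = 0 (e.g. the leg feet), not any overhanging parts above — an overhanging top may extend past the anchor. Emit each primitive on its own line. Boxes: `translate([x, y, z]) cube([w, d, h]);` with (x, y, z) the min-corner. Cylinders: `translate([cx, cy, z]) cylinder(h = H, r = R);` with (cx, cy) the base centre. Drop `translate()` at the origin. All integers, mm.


translate([286, 471, 0]) cylinder(h = 10, r = 125);


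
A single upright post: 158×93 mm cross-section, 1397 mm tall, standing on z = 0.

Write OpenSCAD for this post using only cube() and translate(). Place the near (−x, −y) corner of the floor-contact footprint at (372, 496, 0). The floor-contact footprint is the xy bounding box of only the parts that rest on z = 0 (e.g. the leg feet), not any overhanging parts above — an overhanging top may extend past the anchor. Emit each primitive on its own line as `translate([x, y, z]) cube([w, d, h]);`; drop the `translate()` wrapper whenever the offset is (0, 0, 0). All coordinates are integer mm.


translate([372, 496, 0]) cube([158, 93, 1397]);


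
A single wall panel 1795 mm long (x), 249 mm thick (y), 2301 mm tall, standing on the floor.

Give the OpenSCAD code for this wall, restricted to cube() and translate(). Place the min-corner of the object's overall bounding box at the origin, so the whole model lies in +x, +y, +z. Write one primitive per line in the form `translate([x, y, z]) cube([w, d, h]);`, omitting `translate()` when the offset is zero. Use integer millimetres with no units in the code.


cube([1795, 249, 2301]);


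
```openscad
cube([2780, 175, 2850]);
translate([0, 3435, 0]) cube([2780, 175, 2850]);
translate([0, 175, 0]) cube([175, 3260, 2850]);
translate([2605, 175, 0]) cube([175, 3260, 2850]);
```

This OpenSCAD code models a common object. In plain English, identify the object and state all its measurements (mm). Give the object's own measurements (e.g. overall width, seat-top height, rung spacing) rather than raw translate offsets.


The wall frame of a small rectangular building: four walls, each 2850 mm tall and 175 mm thick, enclosing a footprint 2780 mm (x) by 3610 mm (y) outside-to-outside, with no floor or roof. The front and back walls (the −y and +y sides) span the full width; the two side walls fit between them.


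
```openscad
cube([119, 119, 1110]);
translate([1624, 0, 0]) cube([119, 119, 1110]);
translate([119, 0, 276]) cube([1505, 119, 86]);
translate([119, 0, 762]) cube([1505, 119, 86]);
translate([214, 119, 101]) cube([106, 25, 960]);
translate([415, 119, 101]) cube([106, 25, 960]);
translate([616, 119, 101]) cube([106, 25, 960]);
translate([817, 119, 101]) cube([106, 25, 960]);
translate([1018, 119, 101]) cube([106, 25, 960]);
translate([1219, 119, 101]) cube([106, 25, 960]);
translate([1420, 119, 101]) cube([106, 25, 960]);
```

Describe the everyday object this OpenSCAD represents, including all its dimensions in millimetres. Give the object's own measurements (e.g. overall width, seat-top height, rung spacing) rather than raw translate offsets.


A fence section. Two 119×119 mm posts, 1110 mm tall, stand on the floor with a clear span of 1505 mm between their inner faces. Two horizontal rails of 119×86 mm section span the gap between the posts with their undersides at z = 276 mm and z = 762 mm, flush with the posts' −y face. 7 pickets, each 106 mm wide, 25 mm thick and 960 mm tall, are fixed to the +y face of the rails with their bottoms at z = 101 mm, spaced across the span with a 95 mm gap after the −x post and between neighbouring pickets, with 98 mm left before the +x post.


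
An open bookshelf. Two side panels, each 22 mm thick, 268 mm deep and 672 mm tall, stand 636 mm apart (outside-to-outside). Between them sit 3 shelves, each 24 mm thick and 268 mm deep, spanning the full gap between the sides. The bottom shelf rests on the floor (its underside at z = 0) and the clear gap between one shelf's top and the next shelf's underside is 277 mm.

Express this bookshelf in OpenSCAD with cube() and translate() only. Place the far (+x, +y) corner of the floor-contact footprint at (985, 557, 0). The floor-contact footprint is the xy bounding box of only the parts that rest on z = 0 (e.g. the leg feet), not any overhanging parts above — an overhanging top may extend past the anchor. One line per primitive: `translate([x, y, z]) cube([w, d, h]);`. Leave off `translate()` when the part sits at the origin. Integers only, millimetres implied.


translate([349, 289, 0]) cube([22, 268, 672]);
translate([963, 289, 0]) cube([22, 268, 672]);
translate([371, 289, 0]) cube([592, 268, 24]);
translate([371, 289, 301]) cube([592, 268, 24]);
translate([371, 289, 602]) cube([592, 268, 24]);


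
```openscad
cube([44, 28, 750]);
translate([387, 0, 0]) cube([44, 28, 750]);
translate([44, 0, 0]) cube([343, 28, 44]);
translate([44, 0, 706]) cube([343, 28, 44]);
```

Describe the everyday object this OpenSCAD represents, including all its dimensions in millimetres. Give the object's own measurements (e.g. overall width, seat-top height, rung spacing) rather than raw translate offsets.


A rectangular picture frame lying in the x–z plane (depth along y). The opening is 343 mm wide (x) by 662 mm tall (z), surrounded by a border 44 mm wide on all four sides. The frame is 28 mm deep and is made of two full-height vertical stiles with two horizontal rails fitted between them.


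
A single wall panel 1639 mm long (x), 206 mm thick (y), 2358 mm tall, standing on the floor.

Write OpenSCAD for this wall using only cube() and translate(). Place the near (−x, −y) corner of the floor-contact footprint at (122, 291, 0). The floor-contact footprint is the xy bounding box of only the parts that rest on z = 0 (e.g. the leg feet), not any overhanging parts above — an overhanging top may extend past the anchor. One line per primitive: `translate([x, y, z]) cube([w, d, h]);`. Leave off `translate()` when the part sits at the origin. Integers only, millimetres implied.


translate([122, 291, 0]) cube([1639, 206, 2358]);


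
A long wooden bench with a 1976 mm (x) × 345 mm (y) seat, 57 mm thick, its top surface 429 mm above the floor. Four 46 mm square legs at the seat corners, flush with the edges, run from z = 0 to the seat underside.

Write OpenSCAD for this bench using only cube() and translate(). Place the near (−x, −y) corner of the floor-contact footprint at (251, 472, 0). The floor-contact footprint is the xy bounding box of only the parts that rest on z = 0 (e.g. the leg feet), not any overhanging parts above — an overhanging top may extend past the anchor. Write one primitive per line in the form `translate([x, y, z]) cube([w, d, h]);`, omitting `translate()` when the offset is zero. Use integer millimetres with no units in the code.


translate([251, 472, 372]) cube([1976, 345, 57]);
translate([251, 472, 0]) cube([46, 46, 372]);
translate([251, 771, 0]) cube([46, 46, 372]);
translate([2181, 472, 0]) cube([46, 46, 372]);
translate([2181, 771, 0]) cube([46, 46, 372]);


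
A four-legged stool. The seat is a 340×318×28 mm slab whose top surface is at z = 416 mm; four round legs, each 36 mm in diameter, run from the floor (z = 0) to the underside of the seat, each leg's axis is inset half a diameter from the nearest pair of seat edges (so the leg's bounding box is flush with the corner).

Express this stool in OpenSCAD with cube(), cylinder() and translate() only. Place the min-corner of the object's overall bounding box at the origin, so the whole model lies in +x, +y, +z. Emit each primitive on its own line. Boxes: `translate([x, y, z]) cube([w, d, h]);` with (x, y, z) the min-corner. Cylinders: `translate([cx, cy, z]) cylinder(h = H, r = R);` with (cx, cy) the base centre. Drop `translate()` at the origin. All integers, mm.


translate([0, 0, 388]) cube([340, 318, 28]);
translate([18, 18, 0]) cylinder(h = 388, r = 18);
translate([322, 18, 0]) cylinder(h = 388, r = 18);
translate([18, 300, 0]) cylinder(h = 388, r = 18);
translate([322, 300, 0]) cylinder(h = 388, r = 18);


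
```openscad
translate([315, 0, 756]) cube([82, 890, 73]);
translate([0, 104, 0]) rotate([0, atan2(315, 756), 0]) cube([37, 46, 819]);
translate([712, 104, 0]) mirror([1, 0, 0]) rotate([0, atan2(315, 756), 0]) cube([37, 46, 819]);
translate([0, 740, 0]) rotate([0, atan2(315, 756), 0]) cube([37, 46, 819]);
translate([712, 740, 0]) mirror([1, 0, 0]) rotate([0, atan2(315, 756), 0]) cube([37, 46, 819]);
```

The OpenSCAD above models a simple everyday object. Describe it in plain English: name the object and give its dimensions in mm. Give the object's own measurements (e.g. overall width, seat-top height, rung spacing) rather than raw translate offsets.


A sawhorse. A 82×890×73 mm beam (x, y, z) sits on two A-frame leg pairs. Each pair is two raked legs of 37×46 mm section (46 mm along y) splaying symmetrically in x. Each leg rises 756 mm vertically over 315 mm of horizontal reach and is 819 mm long along its own axis. Every leg's outer bottom edge rests on the floor and its outer top edge meets a bottom edge of the beam — the left legs (tilting toward +x) meet the beam's −x bottom edge, the right legs (their mirror images, tilting toward −x) meet its +x bottom edge — so the leg tops tuck under the beam, the beam's underside is 756 mm above the floor, and the feet are 712 mm apart outside-to-outside with the beam centred between them. The two leg pairs are set in 104 mm from either end of the beam.


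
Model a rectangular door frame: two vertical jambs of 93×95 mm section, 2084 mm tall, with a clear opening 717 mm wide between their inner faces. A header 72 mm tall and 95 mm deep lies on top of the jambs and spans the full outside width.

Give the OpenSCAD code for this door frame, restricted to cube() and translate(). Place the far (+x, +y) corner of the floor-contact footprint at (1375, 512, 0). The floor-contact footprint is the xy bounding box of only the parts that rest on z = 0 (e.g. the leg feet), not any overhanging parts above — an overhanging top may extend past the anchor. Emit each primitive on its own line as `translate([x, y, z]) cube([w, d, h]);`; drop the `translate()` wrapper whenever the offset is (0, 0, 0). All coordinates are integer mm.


translate([472, 417, 0]) cube([93, 95, 2084]);
translate([1282, 417, 0]) cube([93, 95, 2084]);
translate([472, 417, 2084]) cube([903, 95, 72]);


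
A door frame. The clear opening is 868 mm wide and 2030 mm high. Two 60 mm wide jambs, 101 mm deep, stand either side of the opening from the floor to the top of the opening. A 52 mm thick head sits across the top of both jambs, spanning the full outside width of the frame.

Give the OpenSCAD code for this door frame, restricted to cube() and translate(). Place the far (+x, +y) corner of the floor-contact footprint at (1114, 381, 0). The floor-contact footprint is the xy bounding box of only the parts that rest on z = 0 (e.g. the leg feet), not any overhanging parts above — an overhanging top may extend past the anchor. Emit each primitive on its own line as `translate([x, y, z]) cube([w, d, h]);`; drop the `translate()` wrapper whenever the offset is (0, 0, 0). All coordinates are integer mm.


translate([126, 280, 0]) cube([60, 101, 2030]);
translate([1054, 280, 0]) cube([60, 101, 2030]);
translate([126, 280, 2030]) cube([988, 101, 52]);


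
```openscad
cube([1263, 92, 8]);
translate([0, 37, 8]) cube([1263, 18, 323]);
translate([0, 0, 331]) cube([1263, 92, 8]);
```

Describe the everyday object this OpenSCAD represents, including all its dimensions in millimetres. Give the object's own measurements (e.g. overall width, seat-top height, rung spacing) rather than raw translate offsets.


An I-beam lying along x, 1263 mm long. Overall section height 339 mm. Two flanges 92 mm wide (y) and 8 mm thick, one on the floor and one at the top; a web 18 mm thick runs between them, centred on the flange width.


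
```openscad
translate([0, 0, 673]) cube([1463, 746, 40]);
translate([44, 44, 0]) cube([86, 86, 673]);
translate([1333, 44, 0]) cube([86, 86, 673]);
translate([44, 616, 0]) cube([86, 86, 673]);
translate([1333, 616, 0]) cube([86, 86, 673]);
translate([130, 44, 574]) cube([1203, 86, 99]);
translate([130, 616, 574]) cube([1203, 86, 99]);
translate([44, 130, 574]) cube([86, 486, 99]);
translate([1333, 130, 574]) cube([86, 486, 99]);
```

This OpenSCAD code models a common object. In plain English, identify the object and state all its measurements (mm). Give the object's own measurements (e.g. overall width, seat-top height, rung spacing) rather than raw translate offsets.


A table: top 1463 mm (x) × 746 mm (y), 40 mm thick, upper face at z = 713 mm, on four 86×86 mm square legs, each inset 44 mm from the nearest pair of top edges from z = 0 to the bottom of the top. Four apron rails, 86 mm thick and 99 mm tall, run between adjacent legs with their top edges flush with the underside of the top and their outer faces flush with the legs' outer faces.


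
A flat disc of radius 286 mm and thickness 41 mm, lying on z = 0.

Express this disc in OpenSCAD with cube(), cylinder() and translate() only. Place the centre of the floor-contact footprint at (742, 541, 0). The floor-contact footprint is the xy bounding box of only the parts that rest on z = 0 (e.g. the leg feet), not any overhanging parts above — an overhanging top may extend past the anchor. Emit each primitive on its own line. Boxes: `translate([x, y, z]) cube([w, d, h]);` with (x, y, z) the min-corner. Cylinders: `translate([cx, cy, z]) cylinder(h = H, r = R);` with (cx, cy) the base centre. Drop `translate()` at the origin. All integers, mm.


translate([742, 541, 0]) cylinder(h = 41, r = 286);


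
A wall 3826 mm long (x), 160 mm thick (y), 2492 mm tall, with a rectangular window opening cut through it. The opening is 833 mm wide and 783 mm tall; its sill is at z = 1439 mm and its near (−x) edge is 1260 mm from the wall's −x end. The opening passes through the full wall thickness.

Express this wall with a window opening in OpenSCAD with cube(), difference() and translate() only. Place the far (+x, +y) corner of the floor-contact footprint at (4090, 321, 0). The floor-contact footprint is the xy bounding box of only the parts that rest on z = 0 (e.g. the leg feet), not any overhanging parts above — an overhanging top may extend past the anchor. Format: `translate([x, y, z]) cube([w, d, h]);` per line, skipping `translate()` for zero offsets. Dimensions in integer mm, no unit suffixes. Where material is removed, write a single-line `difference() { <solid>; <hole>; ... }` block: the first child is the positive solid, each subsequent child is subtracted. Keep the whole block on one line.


difference() { translate([264, 161, 0]) cube([3826, 160, 2492]); translate([1524, 161, 1439]) cube([833, 160, 783]); }


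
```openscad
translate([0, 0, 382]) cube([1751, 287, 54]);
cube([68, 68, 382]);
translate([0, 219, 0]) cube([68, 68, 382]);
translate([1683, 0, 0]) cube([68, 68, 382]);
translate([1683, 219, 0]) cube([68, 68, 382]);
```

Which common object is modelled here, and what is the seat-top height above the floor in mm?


A bench. The seat-top height is 436 mm.

A long slab on four corner posts — a bench. The slab sits at z = 382 with thickness 54, so the top is 382 + 54 = 436 mm.


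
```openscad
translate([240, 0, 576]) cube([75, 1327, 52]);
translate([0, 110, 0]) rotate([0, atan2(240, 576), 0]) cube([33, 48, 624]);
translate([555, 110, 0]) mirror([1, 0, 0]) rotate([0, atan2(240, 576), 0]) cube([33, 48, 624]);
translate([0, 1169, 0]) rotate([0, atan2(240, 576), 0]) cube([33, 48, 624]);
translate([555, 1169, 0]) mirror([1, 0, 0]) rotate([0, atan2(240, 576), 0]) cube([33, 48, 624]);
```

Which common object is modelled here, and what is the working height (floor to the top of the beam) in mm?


A sawhorse. The overall height is 628 mm.

A beam across two mirrored pairs of raked legs — a sawhorse. The beam's underside is at z = 576 (matching the legs' vertical rise in atan2(240, 576)) and the beam is 52 mm tall, so its top is at 576 + 52 = 628 mm. The raked legs top out at the beam's underside, so that is the highest point.


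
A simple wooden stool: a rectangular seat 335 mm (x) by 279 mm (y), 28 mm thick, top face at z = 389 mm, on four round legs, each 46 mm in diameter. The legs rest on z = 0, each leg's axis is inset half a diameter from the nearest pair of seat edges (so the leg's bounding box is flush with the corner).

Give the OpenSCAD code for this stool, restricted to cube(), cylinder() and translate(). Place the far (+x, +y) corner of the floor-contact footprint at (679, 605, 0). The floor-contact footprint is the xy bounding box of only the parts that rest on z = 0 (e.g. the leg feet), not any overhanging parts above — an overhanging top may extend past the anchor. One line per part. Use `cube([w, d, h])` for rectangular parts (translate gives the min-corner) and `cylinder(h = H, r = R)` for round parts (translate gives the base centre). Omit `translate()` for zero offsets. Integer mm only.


translate([344, 326, 361]) cube([335, 279, 28]);
translate([367, 349, 0]) cylinder(h = 361, r = 23);
translate([656, 349, 0]) cylinder(h = 361, r = 23);
translate([367, 582, 0]) cylinder(h = 361, r = 23);
translate([656, 582, 0]) cylinder(h = 361, r = 23);


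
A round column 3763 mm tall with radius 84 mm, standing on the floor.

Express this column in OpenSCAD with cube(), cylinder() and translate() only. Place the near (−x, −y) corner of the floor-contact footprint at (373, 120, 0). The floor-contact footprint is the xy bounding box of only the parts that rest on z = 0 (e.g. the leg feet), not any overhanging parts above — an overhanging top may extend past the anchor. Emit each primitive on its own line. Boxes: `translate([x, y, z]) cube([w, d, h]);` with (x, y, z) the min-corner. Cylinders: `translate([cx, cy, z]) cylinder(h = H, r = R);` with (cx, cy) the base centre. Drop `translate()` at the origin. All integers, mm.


translate([457, 204, 0]) cylinder(h = 3763, r = 84);


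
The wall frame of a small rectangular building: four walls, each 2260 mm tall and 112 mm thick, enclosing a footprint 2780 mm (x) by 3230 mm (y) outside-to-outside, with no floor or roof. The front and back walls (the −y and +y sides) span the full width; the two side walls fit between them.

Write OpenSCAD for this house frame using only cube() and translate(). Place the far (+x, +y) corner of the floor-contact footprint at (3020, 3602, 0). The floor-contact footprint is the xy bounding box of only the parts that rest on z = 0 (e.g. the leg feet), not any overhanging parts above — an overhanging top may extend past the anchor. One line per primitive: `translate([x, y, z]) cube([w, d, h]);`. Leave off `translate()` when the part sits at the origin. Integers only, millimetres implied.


translate([240, 372, 0]) cube([2780, 112, 2260]);
translate([240, 3490, 0]) cube([2780, 112, 2260]);
translate([240, 484, 0]) cube([112, 3006, 2260]);
translate([2908, 484, 0]) cube([112, 3006, 2260]);


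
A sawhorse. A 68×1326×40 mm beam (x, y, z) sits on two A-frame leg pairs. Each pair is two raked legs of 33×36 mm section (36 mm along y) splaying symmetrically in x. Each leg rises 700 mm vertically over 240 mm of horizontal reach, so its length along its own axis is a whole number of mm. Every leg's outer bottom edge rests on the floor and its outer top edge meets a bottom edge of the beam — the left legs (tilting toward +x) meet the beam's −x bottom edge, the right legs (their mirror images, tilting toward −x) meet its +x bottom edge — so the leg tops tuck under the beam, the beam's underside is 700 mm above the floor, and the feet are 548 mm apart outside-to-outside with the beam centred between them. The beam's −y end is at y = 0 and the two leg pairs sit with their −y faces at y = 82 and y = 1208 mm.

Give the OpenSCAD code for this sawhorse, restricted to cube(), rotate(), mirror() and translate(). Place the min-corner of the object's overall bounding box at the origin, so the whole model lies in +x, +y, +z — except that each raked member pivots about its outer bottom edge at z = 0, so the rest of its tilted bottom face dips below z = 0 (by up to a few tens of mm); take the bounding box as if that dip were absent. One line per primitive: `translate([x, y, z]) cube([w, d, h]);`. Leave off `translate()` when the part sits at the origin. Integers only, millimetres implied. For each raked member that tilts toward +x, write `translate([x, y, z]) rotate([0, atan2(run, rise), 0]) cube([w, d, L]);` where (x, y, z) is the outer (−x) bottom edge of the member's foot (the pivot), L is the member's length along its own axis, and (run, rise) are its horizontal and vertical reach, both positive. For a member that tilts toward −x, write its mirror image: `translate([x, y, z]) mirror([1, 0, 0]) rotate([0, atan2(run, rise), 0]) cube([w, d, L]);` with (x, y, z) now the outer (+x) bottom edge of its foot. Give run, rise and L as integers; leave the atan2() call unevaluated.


// leg length = √(240² + 700²) = 740
// right-leg outer foot x = 2·240 + 68 = 548
// beam min-corner = (240, 0, 700)
translate([240, 0, 700]) cube([68, 1326, 40]);
translate([0, 82, 0]) rotate([0, atan2(240, 700), 0]) cube([33, 36, 740]);
translate([548, 82, 0]) mirror([1, 0, 0]) rotate([0, atan2(240, 700), 0]) cube([33, 36, 740]);
translate([0, 1208, 0]) rotate([0, atan2(240, 700), 0]) cube([33, 36, 740]);
translate([548, 1208, 0]) mirror([1, 0, 0]) rotate([0, atan2(240, 700), 0]) cube([33, 36, 740]);


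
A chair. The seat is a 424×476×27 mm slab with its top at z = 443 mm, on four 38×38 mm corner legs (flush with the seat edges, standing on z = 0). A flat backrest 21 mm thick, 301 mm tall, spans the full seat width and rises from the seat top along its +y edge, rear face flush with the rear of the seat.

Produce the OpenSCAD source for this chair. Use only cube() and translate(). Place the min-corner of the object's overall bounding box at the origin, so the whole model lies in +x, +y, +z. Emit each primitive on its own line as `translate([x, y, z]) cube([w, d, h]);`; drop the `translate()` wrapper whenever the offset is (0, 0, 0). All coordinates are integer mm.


translate([0, 0, 416]) cube([424, 476, 27]);
cube([38, 38, 416]);
translate([386, 0, 0]) cube([38, 38, 416]);
translate([0, 438, 0]) cube([38, 38, 416]);
translate([386, 438, 0]) cube([38, 38, 416]);
translate([0, 455, 443]) cube([424, 21, 301]);


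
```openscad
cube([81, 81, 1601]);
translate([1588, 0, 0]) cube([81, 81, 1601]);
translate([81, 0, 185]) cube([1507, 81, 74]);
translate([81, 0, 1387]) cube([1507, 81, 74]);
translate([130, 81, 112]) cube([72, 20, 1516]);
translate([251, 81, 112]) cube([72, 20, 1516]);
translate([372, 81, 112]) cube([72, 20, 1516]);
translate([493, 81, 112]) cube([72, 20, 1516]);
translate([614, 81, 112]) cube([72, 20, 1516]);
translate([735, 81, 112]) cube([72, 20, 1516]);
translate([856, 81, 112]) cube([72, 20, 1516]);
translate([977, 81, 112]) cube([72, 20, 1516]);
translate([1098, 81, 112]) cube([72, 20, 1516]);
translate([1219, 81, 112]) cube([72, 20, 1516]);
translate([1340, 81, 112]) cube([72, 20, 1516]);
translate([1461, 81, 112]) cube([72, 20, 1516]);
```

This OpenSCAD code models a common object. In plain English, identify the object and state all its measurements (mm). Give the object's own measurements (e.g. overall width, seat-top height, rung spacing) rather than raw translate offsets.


A fence section. Two 81×81 mm posts, 1601 mm tall, stand on the floor with a clear span of 1507 mm between their inner faces. Two horizontal rails of 81×74 mm section span the gap between the posts with their undersides at z = 185 mm and z = 1387 mm, flush with the posts' −y face. 12 pickets, each 72 mm wide, 20 mm thick and 1516 mm tall, are fixed to the +y face of the rails with their bottoms at z = 112 mm, spaced across the span with a 49 mm gap after the −x post and between neighbouring pickets, with 55 mm left before the +x post.


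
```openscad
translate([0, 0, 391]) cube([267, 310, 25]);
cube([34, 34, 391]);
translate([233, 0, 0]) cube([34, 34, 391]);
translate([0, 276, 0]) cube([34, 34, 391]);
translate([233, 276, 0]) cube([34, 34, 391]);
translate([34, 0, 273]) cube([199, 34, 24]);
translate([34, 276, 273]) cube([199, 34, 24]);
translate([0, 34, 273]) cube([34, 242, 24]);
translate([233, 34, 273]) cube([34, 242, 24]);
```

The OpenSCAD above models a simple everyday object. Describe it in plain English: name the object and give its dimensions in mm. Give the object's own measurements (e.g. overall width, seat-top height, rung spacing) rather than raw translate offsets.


A simple wooden stool: a rectangular seat 267 mm (x) by 310 mm (y), 25 mm thick, top face at z = 416 mm, on four square legs, each 34×34 mm in cross-section. The legs rest on z = 0, each flush with a corner of the seat. Four stretchers, 34 mm wide and 24 mm tall, connect adjacent legs with their undersides at z = 273 mm, each running between the inner faces of the legs it joins and aligned with the legs' outer faces on the other axis.


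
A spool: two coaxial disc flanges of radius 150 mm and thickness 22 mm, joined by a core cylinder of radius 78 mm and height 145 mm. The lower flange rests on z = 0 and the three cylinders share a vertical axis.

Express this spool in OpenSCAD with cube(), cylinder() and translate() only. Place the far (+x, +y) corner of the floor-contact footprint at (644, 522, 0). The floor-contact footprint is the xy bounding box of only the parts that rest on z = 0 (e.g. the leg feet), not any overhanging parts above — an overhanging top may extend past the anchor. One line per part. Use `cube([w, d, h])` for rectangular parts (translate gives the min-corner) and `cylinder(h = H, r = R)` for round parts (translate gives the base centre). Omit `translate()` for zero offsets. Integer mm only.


translate([494, 372, 0]) cylinder(h = 22, r = 150);
translate([494, 372, 22]) cylinder(h = 145, r = 78);
translate([494, 372, 167]) cylinder(h = 22, r = 150);


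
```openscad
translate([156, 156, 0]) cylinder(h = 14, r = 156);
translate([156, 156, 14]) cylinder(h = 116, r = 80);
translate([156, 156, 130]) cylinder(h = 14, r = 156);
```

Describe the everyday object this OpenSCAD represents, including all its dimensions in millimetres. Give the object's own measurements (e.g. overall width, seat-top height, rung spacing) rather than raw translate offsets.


A spool: two coaxial disc flanges of radius 156 mm and thickness 14 mm, joined by a core cylinder of radius 80 mm and height 116 mm. The lower flange rests on z = 0 and the three cylinders share a vertical axis.


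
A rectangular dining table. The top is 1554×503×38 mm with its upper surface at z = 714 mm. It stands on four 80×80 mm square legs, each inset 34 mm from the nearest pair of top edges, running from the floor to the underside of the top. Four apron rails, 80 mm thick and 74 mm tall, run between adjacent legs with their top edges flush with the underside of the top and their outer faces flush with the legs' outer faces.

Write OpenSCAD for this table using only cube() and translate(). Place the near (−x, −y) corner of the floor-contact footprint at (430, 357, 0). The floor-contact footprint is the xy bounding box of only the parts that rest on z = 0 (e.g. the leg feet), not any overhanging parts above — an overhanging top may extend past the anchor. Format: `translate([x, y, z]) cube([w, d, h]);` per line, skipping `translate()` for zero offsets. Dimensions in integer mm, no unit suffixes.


translate([396, 323, 676]) cube([1554, 503, 38]);
translate([430, 357, 0]) cube([80, 80, 676]);
translate([1836, 357, 0]) cube([80, 80, 676]);
translate([430, 712, 0]) cube([80, 80, 676]);
translate([1836, 712, 0]) cube([80, 80, 676]);
translate([510, 357, 602]) cube([1326, 80, 74]);
translate([510, 712, 602]) cube([1326, 80, 74]);
translate([430, 437, 602]) cube([80, 275, 74]);
translate([1836, 437, 602]) cube([80, 275, 74]);


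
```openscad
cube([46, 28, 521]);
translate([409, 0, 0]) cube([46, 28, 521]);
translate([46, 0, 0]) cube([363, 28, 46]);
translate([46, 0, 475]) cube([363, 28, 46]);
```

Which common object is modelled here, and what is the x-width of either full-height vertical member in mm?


A picture frame. The border width is 46 mm.

Four thin pieces enclosing a rectangular opening — a picture frame. The two full-height stiles are 521 mm tall; the top rail sits at z = 475 and is 46 mm tall, so the border above the opening is 521 − 475 = 46 mm, matching the stile x-width.


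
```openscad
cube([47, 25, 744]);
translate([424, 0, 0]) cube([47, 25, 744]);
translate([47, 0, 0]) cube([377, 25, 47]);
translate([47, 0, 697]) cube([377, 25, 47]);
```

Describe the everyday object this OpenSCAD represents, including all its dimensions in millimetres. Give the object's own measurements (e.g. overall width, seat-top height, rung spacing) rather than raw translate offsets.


A rectangular picture frame lying in the x–z plane (depth along y). The opening is 377 mm wide (x) by 650 mm tall (z), surrounded by a border 47 mm wide on all four sides. The frame is 25 mm deep and is made of two full-height vertical stiles with two horizontal rails fitted between them.


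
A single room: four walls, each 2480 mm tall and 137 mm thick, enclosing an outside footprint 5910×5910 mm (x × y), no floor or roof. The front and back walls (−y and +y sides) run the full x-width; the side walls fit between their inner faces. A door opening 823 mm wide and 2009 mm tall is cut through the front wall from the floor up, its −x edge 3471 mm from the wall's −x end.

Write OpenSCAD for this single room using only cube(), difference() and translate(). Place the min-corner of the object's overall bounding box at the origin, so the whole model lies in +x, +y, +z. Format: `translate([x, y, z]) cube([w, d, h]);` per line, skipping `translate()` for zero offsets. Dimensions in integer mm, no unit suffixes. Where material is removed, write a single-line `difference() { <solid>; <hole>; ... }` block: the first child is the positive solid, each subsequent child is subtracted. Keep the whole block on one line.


difference() { cube([5910, 137, 2480]); translate([3471, 0, 0]) cube([823, 137, 2009]); }
translate([0, 5773, 0]) cube([5910, 137, 2480]);
translate([0, 137, 0]) cube([137, 5636, 2480]);
translate([5773, 137, 0]) cube([137, 5636, 2480]);


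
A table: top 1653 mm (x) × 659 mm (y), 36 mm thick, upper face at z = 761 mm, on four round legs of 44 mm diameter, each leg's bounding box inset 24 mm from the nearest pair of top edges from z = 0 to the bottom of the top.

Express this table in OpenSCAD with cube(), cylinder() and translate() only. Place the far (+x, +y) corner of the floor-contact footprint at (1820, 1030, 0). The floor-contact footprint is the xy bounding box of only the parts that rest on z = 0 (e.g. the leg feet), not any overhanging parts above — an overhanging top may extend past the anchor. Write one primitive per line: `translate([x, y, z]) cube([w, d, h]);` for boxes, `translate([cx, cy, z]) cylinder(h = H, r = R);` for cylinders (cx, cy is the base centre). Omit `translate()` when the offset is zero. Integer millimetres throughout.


translate([191, 395, 725]) cube([1653, 659, 36]);
translate([237, 441, 0]) cylinder(h = 725, r = 22);
translate([1798, 441, 0]) cylinder(h = 725, r = 22);
translate([237, 1008, 0]) cylinder(h = 725, r = 22);
translate([1798, 1008, 0]) cylinder(h = 725, r = 22);


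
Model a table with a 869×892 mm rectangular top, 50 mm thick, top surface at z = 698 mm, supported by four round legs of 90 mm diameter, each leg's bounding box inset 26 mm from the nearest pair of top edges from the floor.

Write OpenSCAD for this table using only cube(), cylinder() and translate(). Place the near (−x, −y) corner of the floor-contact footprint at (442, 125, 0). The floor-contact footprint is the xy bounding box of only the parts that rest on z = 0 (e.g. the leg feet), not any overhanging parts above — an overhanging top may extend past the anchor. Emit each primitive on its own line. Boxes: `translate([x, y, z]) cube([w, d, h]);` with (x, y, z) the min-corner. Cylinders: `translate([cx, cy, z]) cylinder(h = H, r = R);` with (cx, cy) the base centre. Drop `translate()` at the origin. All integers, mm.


translate([416, 99, 648]) cube([869, 892, 50]);
translate([487, 170, 0]) cylinder(h = 648, r = 45);
translate([1214, 170, 0]) cylinder(h = 648, r = 45);
translate([487, 920, 0]) cylinder(h = 648, r = 45);
translate([1214, 920, 0]) cylinder(h = 648, r = 45);


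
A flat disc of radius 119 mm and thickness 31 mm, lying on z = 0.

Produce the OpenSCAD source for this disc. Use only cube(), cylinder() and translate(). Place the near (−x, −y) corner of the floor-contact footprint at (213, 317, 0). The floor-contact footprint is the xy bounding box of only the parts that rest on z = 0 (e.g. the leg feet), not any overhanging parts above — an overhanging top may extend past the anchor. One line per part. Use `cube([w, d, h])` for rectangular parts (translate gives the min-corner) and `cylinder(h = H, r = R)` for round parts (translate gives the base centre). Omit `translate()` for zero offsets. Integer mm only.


translate([332, 436, 0]) cylinder(h = 31, r = 119);


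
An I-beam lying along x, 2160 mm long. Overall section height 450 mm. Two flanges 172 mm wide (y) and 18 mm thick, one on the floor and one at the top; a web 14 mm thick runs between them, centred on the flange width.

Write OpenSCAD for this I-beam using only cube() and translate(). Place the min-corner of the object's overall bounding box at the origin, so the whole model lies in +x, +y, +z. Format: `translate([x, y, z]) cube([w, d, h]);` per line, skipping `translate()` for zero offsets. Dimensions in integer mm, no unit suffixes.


cube([2160, 172, 18]);
translate([0, 79, 18]) cube([2160, 14, 414]);
translate([0, 0, 432]) cube([2160, 172, 18]);


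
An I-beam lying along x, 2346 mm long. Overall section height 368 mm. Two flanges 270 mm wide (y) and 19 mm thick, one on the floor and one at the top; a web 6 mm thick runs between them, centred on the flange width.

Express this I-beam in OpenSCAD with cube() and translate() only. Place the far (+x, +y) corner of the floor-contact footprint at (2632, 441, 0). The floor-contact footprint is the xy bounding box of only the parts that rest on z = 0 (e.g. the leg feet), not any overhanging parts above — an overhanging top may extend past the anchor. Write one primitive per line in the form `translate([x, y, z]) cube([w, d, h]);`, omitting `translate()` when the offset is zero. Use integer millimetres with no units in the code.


translate([286, 171, 0]) cube([2346, 270, 19]);
translate([286, 303, 19]) cube([2346, 6, 330]);
translate([286, 171, 349]) cube([2346, 270, 19]);


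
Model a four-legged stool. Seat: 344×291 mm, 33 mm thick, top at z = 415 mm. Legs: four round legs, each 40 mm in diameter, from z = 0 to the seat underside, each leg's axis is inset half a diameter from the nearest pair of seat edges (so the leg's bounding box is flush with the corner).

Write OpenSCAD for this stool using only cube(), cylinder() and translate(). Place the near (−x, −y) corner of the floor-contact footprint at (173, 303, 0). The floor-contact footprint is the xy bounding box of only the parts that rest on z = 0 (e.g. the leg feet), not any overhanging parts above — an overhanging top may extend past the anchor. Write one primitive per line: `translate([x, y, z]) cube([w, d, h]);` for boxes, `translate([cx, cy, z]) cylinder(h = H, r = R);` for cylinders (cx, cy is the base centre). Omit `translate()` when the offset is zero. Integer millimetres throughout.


translate([173, 303, 382]) cube([344, 291, 33]);
translate([193, 323, 0]) cylinder(h = 382, r = 20);
translate([497, 323, 0]) cylinder(h = 382, r = 20);
translate([193, 574, 0]) cylinder(h = 382, r = 20);
translate([497, 574, 0]) cylinder(h = 382, r = 20);


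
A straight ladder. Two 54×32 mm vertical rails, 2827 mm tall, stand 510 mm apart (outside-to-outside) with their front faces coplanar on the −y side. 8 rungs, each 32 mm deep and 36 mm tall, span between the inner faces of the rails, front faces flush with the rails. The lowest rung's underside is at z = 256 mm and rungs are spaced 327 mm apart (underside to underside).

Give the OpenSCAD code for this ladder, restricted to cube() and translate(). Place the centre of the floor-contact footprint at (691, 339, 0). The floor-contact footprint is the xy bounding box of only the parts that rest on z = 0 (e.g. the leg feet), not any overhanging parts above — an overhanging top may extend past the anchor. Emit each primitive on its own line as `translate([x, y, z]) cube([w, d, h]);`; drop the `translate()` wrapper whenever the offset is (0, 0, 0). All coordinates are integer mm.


translate([436, 323, 0]) cube([54, 32, 2827]);
translate([892, 323, 0]) cube([54, 32, 2827]);
translate([490, 323, 256]) cube([402, 32, 36]);
translate([490, 323, 583]) cube([402, 32, 36]);
translate([490, 323, 910]) cube([402, 32, 36]);
translate([490, 323, 1237]) cube([402, 32, 36]);
translate([490, 323, 1564]) cube([402, 32, 36]);
translate([490, 323, 1891]) cube([402, 32, 36]);
translate([490, 323, 2218]) cube([402, 32, 36]);
translate([490, 323, 2545]) cube([402, 32, 36]);


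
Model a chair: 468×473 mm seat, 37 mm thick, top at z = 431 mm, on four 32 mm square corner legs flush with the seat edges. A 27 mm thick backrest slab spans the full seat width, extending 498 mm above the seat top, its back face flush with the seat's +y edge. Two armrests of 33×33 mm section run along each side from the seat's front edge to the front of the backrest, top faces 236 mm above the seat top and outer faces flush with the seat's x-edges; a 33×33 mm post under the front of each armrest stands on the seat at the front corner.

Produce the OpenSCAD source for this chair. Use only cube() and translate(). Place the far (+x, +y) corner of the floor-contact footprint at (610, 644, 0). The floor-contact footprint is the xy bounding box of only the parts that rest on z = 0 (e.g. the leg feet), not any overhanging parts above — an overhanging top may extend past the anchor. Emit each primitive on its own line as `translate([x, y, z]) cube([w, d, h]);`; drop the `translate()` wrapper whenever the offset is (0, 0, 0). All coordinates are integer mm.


translate([142, 171, 394]) cube([468, 473, 37]);
translate([142, 171, 0]) cube([32, 32, 394]);
translate([578, 171, 0]) cube([32, 32, 394]);
translate([142, 612, 0]) cube([32, 32, 394]);
translate([578, 612, 0]) cube([32, 32, 394]);
translate([142, 617, 431]) cube([468, 27, 498]);
translate([142, 171, 634]) cube([33, 446, 33]);
translate([577, 171, 634]) cube([33, 446, 33]);
translate([142, 171, 431]) cube([33, 33, 203]);
translate([577, 171, 431]) cube([33, 33, 203]);
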